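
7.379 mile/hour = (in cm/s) 329.9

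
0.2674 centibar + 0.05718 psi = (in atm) 0.00653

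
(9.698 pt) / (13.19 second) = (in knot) 0.0005042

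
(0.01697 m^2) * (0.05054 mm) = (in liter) 0.0008577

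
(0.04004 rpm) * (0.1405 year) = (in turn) 2957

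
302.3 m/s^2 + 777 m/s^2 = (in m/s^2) 1079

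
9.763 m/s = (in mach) 0.02867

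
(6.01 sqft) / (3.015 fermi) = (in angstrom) 1.852e+24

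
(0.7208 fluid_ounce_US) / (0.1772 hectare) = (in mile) 7.475e-12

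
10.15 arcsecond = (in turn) 7.832e-06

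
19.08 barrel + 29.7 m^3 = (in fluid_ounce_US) 1.107e+06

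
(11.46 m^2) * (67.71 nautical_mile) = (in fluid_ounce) 4.859e+10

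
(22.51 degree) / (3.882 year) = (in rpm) 3.065e-08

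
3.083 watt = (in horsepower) 0.004134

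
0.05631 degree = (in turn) 0.0001564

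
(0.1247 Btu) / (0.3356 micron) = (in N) 3.92e+08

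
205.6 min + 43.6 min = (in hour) 4.153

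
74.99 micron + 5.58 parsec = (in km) 1.722e+14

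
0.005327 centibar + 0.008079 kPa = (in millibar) 0.1341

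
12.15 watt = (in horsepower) 0.01629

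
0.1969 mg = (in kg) 1.969e-07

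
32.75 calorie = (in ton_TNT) 3.275e-08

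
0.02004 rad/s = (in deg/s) 1.148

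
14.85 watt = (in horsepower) 0.01991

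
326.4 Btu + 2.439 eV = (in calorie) 8.231e+04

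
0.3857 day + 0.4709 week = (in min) 5302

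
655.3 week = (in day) 4587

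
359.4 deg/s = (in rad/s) 6.273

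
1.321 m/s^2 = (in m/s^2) 1.321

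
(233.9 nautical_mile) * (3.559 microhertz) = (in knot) 2.997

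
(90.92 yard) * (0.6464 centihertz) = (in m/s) 0.5374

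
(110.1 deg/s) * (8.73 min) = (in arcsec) 2.076e+08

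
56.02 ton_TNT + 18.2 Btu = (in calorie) 5.602e+10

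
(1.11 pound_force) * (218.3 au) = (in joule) 1.612e+14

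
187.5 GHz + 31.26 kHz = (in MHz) 1.875e+05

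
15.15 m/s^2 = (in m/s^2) 15.15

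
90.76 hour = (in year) 0.01036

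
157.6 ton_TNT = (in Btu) 6.25e+08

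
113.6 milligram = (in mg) 113.6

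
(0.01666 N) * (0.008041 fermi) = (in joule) 1.34e-19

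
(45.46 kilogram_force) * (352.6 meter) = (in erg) 1.572e+12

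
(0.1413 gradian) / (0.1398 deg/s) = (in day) 1.053e-05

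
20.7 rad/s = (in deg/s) 1186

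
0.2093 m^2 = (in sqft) 2.253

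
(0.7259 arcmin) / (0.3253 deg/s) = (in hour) 1.033e-05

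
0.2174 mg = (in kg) 2.174e-07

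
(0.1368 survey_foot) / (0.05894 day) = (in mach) 2.405e-08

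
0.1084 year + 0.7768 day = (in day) 40.34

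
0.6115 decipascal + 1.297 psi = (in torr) 67.07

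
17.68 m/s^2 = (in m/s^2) 17.68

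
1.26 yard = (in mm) 1152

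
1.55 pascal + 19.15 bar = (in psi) 277.7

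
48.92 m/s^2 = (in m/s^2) 48.92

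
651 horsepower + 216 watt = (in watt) 4.857e+05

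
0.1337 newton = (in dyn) 1.337e+04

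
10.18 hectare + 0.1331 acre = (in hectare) 10.23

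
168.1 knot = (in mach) 0.254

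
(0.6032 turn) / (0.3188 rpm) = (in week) 0.0001877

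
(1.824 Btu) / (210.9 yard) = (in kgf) 1.018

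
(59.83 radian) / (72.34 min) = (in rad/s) 0.01378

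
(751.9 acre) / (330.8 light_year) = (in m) 9.723e-13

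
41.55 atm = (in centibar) 4210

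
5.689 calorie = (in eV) 1.486e+20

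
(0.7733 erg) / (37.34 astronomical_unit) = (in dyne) 1.384e-15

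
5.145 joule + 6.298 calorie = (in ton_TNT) 7.528e-09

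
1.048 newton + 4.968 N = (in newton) 6.016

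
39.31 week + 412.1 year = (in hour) 3.617e+06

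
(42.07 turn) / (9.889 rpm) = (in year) 8.094e-06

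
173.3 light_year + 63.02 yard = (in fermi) 1.64e+33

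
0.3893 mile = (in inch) 2.467e+04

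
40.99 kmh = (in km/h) 40.99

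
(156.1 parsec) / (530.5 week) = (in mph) 3.358e+10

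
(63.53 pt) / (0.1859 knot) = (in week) 3.875e-07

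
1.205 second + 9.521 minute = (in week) 0.0009465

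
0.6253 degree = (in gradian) 0.6948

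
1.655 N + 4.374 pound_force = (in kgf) 2.153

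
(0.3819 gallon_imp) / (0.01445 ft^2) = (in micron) 1.293e+06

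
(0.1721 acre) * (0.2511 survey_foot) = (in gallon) 1.408e+04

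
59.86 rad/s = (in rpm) 571.6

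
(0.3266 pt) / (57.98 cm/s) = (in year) 6.301e-12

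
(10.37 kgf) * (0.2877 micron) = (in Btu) 2.773e-08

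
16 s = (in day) 0.0001852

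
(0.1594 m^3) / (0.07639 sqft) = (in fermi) 2.246e+16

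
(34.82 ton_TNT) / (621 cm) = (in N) 2.346e+10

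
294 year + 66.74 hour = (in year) 294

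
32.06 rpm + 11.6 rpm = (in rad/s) 4.572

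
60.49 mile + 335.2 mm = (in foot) 3.194e+05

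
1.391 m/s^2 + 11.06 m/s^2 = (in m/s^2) 12.45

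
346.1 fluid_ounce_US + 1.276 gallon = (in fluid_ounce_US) 509.4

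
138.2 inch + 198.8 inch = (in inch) 337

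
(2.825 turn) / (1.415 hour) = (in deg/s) 0.1996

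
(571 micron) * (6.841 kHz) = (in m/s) 3.906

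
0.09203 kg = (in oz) 3.246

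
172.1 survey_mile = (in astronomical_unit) 1.851e-06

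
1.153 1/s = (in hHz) 0.01153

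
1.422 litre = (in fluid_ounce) 48.08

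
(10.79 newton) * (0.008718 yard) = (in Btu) 8.153e-05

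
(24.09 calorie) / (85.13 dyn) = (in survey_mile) 73.57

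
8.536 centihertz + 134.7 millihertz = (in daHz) 0.02201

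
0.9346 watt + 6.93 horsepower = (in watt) 5169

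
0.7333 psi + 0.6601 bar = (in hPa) 710.7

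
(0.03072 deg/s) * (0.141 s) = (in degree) 0.004332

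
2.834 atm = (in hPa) 2872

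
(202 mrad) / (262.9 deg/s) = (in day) 5.095e-07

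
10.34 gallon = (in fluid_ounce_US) 1324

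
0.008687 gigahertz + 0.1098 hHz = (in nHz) 8.687e+15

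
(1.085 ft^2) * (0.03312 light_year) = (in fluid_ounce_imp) 1.112e+18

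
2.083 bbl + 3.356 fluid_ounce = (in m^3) 0.3313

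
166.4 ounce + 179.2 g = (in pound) 10.8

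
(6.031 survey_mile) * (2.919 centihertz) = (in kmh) 1020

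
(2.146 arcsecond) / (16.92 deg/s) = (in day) 4.078e-10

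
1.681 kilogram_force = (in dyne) 1.648e+06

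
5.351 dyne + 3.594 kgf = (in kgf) 3.594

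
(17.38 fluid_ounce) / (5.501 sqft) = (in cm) 0.1006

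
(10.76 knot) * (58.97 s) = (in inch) 1.285e+04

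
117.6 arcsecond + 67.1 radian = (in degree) 3845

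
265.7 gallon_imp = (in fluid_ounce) 4.084e+04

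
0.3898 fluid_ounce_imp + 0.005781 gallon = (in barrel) 0.0002073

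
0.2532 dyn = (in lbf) 5.692e-07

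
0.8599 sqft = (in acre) 1.974e-05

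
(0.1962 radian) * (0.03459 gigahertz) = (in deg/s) 3.888e+08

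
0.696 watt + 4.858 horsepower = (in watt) 3623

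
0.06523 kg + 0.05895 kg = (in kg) 0.1242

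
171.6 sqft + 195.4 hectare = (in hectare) 195.4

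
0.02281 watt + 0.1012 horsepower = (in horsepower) 0.1012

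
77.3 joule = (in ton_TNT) 1.848e-08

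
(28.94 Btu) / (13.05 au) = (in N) 1.564e-08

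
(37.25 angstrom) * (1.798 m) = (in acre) 1.655e-12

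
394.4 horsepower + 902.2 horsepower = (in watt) 9.669e+05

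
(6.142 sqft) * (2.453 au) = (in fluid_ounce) 7.08e+15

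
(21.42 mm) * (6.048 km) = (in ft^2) 1394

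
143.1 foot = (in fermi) 4.362e+16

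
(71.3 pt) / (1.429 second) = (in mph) 0.03937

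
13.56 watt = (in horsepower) 0.01818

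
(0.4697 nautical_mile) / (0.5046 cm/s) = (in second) 1.724e+05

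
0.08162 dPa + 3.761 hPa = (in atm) 0.003712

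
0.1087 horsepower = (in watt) 81.06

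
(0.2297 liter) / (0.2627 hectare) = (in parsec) 2.834e-24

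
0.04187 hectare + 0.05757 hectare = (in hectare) 0.09944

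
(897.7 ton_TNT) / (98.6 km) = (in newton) 3.809e+07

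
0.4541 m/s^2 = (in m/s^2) 0.4541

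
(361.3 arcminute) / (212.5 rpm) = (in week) 7.809e-09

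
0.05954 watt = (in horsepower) 7.984e-05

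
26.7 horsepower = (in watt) 1.991e+04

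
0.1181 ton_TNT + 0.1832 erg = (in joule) 4.941e+08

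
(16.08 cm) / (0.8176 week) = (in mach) 9.55e-10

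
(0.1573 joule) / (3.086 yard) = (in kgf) 0.005684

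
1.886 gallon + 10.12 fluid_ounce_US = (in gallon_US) 1.965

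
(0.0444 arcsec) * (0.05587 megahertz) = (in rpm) 0.1148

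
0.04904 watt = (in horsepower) 6.576e-05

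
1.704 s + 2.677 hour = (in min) 160.6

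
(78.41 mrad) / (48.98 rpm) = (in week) 2.528e-08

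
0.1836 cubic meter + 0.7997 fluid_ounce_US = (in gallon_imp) 40.39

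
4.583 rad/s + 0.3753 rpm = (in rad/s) 4.622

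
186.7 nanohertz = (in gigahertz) 1.867e-16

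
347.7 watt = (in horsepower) 0.4663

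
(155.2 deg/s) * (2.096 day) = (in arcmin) 1.686e+09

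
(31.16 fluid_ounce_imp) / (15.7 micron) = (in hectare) 0.005639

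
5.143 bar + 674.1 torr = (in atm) 5.963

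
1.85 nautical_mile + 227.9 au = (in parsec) 0.001105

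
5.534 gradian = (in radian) 0.08693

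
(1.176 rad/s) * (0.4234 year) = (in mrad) 1.57e+10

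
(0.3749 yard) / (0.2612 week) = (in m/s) 2.17e-06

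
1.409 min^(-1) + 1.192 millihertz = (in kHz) 2.468e-05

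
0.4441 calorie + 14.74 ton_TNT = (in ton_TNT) 14.74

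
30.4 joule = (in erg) 3.04e+08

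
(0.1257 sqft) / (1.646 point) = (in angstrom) 2.011e+11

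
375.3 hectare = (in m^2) 3.753e+06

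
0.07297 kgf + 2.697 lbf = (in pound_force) 2.858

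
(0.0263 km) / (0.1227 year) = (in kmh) 2.447e-05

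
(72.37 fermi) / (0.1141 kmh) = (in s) 2.283e-12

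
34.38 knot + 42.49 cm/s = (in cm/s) 1811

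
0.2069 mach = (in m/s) 70.45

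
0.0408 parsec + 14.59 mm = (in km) 1.259e+12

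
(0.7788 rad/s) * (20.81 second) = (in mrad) 1.621e+04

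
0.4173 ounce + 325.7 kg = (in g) 3.257e+05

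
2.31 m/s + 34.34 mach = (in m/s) 1.17e+04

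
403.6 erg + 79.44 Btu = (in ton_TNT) 2.003e-05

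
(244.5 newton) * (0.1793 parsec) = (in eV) 8.443e+36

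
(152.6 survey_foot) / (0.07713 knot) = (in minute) 19.54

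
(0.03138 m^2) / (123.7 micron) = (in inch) 9987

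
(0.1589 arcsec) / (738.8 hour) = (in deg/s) 1.66e-11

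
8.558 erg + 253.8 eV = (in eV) 5.341e+12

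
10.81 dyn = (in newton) 0.0001081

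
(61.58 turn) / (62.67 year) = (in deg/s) 1.122e-05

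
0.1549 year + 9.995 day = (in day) 66.53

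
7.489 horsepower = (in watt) 5585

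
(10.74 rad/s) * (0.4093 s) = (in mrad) 4396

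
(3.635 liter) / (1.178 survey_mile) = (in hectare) 1.917e-10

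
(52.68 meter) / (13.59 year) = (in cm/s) 1.229e-05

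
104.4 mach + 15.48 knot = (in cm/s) 3.556e+06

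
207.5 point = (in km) 7.32e-05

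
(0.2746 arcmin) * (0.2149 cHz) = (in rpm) 1.639e-06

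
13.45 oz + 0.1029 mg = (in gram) 381.3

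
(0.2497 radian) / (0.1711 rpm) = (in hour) 0.003871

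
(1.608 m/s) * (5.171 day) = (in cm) 7.184e+07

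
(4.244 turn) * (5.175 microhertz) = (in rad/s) 0.000138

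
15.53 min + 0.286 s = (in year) 2.956e-05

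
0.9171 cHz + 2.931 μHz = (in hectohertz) 9.174e-05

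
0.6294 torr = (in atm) 0.0008282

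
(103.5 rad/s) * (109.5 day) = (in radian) 9.792e+08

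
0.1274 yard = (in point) 330.2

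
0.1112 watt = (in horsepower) 0.0001491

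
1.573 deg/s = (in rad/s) 0.02745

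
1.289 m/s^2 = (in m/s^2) 1.289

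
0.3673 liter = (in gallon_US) 0.09703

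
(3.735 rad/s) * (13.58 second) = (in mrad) 5.072e+04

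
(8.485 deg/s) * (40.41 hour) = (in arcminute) 7.406e+07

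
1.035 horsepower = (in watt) 771.8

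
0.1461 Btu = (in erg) 1.541e+09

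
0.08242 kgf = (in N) 0.8083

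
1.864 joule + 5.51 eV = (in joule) 1.864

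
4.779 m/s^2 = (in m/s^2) 4.779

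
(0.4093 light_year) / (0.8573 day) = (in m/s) 5.228e+10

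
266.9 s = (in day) 0.003089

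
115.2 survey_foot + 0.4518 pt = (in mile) 0.02182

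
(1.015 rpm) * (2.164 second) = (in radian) 0.23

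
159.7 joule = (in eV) 9.968e+20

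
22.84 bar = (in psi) 331.3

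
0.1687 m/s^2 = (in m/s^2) 0.1687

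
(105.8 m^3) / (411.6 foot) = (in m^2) 0.8433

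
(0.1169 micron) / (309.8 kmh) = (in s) 1.358e-09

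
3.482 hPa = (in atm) 0.003436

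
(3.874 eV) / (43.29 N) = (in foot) 4.704e-20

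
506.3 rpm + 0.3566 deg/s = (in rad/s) 53.03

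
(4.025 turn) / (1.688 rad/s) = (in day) 0.0001734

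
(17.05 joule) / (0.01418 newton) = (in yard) 1315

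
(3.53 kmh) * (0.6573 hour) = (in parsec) 7.519e-14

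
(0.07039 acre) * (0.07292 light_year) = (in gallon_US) 5.191e+19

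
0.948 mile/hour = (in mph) 0.948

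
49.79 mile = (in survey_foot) 2.629e+05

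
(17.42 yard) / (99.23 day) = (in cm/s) 0.0001858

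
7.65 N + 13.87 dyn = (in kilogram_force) 0.7801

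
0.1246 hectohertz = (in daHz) 1.246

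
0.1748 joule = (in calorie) 0.04178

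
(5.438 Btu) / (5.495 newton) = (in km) 1.044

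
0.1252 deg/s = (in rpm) 0.02087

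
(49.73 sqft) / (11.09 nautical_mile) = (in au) 1.504e-15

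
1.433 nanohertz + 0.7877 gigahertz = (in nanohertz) 7.877e+17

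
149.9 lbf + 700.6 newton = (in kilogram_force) 139.4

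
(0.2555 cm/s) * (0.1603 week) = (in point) 7.022e+05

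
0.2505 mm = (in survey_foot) 0.0008218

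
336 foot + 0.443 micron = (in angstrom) 1.024e+12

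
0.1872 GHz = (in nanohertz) 1.872e+17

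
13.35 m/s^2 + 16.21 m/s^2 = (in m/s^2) 29.56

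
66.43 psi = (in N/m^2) 4.58e+05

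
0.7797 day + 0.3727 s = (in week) 0.1114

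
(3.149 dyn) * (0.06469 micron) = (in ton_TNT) 4.869e-22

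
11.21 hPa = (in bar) 0.01121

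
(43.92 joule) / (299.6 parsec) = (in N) 4.751e-18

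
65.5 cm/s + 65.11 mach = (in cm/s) 2.217e+06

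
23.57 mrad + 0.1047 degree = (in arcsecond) 5239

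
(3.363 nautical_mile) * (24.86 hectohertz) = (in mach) 4.547e+04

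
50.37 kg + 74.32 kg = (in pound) 274.9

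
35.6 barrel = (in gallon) 1495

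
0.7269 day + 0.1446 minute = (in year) 0.001992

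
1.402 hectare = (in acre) 3.464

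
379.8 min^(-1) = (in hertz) 6.33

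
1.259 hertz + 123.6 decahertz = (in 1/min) 7.424e+04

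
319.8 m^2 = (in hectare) 0.03198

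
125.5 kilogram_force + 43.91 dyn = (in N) 1231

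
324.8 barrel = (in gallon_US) 1.364e+04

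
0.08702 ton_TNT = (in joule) 3.641e+08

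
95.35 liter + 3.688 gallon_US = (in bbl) 0.6875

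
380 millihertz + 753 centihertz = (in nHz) 7.91e+09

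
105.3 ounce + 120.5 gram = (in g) 3106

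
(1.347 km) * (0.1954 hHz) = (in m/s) 2.632e+04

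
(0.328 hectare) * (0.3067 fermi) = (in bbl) 6.327e-12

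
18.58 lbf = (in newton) 82.65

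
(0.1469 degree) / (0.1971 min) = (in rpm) 0.00207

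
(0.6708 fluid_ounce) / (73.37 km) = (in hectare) 2.704e-14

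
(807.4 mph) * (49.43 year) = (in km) 5.626e+08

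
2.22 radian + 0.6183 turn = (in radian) 6.105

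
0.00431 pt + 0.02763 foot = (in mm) 8.423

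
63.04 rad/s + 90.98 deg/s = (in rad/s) 64.63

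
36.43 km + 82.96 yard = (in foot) 1.198e+05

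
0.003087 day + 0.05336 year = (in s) 1.683e+06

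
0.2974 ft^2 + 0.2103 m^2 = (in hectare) 2.379e-05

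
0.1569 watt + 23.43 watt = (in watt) 23.59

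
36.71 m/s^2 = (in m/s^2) 36.71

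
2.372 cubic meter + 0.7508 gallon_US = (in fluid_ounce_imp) 8.358e+04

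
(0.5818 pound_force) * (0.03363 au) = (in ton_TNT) 3.112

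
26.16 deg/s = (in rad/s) 0.4566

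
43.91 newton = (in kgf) 4.478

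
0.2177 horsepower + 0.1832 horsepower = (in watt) 299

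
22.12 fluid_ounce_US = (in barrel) 0.004115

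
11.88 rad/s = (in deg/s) 680.7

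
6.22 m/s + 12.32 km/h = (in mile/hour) 21.57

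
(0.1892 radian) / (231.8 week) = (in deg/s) 7.732e-08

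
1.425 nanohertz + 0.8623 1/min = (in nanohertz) 1.437e+07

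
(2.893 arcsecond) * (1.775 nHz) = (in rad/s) 2.49e-14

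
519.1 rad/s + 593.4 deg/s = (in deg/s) 3.034e+04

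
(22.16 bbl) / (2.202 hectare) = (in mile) 9.942e-08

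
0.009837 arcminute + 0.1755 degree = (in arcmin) 10.54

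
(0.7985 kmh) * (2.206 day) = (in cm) 4.228e+06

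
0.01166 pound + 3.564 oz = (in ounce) 3.751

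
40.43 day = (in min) 5.822e+04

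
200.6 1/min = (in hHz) 0.03343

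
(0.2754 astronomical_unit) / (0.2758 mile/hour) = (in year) 1.06e+04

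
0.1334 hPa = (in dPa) 133.4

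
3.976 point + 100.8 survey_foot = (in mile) 0.01909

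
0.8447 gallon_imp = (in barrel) 0.02415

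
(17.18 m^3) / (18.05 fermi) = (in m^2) 9.518e+14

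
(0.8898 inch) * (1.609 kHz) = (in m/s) 36.36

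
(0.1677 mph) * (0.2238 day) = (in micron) 1.45e+09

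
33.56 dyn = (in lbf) 7.545e-05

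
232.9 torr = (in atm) 0.3064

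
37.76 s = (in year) 1.197e-06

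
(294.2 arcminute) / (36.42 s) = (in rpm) 0.02244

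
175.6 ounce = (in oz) 175.6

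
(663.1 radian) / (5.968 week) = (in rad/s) 0.0001837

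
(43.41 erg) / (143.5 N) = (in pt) 8.575e-05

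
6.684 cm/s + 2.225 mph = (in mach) 0.003117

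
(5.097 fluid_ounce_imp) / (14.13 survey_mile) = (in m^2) 6.369e-09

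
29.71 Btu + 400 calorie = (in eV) 2.061e+23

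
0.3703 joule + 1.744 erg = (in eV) 2.311e+18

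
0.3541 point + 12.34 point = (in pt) 12.69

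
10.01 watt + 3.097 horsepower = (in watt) 2319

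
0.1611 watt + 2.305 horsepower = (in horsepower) 2.305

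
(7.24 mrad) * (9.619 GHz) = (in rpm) 6.65e+08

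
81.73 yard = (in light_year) 7.899e-15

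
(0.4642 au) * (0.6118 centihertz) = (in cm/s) 4.249e+10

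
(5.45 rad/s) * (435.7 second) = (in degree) 1.361e+05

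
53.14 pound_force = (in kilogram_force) 24.1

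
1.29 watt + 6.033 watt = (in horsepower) 0.00982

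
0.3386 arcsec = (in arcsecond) 0.3386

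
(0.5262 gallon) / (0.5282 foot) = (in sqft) 0.1332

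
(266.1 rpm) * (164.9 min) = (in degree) 1.58e+07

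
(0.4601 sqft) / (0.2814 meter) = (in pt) 430.6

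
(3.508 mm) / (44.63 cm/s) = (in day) 9.097e-08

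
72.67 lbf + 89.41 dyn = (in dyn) 3.233e+07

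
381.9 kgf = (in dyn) 3.745e+08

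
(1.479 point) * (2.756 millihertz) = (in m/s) 1.438e-06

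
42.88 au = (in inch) 2.525e+14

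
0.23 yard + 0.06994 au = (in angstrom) 1.046e+20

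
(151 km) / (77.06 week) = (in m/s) 0.00324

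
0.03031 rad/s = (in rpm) 0.2894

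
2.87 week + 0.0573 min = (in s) 1.736e+06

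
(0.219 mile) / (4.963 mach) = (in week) 3.448e-07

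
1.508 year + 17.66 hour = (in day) 551.2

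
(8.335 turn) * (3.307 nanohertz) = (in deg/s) 9.923e-06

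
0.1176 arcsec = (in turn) 9.074e-08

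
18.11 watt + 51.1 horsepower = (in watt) 3.812e+04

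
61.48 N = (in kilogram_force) 6.269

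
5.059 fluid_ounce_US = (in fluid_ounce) 5.059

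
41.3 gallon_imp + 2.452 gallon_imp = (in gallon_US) 52.54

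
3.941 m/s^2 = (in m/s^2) 3.941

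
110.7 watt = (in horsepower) 0.1485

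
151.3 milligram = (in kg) 0.0001513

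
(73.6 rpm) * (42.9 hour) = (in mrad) 1.19e+09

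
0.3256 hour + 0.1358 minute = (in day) 0.01366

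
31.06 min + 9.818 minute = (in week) 0.004055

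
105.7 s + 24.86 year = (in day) 9074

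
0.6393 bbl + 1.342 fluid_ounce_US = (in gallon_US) 26.86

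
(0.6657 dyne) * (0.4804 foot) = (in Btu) 9.239e-10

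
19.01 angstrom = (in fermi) 1.901e+06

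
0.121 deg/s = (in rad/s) 0.002112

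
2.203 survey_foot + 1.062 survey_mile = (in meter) 1710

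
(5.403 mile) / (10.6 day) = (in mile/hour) 0.02124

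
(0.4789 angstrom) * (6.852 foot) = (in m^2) 1e-10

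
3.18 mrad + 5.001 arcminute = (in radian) 0.004635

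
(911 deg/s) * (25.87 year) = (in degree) 7.432e+11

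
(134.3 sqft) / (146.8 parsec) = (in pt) 7.808e-15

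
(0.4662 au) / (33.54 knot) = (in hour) 1.123e+06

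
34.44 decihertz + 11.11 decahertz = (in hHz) 1.145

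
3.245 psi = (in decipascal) 2.237e+05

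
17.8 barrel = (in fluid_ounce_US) 9.569e+04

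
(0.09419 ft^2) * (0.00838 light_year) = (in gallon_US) 1.833e+14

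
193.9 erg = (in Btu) 1.838e-08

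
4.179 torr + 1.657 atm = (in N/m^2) 1.685e+05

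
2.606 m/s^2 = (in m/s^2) 2.606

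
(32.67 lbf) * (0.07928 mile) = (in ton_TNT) 4.432e-06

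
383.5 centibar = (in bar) 3.835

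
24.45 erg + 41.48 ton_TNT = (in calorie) 4.148e+10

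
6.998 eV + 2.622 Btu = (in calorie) 661.2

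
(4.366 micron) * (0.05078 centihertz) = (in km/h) 7.981e-09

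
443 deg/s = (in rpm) 73.83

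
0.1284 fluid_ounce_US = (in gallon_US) 0.001003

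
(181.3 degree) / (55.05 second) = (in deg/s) 3.293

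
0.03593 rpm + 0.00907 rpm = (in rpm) 0.045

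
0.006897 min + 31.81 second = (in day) 0.000373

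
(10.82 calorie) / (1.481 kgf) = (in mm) 3117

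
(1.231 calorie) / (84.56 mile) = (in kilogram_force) 3.859e-06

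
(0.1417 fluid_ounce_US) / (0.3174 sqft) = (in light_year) 1.502e-20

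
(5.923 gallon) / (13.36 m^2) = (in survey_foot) 0.005506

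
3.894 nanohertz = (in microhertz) 0.003894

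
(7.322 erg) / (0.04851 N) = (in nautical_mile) 8.15e-09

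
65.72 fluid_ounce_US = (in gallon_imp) 0.4275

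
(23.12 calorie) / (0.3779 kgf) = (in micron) 2.61e+07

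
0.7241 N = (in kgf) 0.07384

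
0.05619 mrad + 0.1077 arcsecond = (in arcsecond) 11.7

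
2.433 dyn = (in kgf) 2.481e-06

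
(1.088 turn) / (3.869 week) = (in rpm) 2.79e-05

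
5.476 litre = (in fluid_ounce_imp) 192.7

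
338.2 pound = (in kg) 153.4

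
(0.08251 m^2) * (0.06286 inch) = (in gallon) 0.0348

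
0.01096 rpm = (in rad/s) 0.001148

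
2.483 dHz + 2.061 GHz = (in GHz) 2.061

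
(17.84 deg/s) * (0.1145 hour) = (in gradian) 8171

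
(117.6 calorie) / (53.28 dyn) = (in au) 6.173e-06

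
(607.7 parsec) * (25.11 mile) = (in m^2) 7.578e+23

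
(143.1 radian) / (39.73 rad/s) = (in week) 5.955e-06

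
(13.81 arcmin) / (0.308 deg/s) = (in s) 0.7473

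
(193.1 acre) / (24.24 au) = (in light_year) 2.278e-23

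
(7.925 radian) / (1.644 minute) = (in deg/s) 4.603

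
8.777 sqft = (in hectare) 8.154e-05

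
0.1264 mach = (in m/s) 43.04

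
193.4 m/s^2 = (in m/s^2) 193.4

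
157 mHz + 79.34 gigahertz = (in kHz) 7.934e+07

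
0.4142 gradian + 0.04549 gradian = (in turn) 0.001149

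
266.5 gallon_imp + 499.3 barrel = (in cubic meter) 80.59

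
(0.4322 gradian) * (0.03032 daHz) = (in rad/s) 0.002058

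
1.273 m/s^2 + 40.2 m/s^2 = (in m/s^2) 41.47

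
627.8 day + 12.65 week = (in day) 716.3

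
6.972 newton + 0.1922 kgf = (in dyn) 8.857e+05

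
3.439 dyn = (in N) 3.439e-05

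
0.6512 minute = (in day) 0.0004522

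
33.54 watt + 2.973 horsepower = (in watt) 2251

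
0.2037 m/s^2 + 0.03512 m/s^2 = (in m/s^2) 0.2388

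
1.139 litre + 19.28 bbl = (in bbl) 19.29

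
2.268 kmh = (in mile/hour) 1.409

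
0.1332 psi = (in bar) 0.009184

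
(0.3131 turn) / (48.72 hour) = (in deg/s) 0.0006427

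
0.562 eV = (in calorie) 2.152e-20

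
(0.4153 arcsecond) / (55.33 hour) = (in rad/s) 1.011e-11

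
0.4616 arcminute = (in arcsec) 27.7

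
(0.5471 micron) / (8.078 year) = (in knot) 4.175e-15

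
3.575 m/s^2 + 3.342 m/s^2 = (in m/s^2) 6.917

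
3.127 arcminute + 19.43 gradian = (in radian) 0.3061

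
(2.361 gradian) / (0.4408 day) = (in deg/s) 5.579e-05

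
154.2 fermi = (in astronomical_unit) 1.031e-24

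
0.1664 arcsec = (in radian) 8.067e-07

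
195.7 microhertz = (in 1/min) 0.01174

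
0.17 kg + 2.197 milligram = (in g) 170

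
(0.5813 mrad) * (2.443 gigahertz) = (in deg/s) 8.137e+07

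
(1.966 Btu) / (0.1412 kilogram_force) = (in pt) 4.246e+06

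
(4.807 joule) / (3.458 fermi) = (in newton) 1.39e+15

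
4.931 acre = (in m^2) 1.996e+04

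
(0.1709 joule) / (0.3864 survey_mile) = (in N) 0.0002748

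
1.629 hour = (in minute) 97.74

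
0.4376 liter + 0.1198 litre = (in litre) 0.5574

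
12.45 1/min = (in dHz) 2.075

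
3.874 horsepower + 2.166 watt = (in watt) 2891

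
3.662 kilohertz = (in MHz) 0.003662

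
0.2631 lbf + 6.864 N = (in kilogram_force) 0.8193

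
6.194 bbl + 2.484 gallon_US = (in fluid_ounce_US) 3.362e+04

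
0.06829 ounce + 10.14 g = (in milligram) 1.208e+04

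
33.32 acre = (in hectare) 13.48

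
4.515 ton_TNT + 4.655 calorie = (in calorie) 4.515e+09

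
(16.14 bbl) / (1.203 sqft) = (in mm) 2.296e+04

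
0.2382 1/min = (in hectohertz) 3.97e-05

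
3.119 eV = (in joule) 4.997e-19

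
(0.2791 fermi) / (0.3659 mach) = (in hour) 6.223e-22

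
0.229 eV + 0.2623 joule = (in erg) 2.623e+06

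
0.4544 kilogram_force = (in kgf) 0.4544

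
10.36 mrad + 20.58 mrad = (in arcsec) 6382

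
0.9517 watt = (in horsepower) 0.001276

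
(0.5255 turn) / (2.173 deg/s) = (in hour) 0.02418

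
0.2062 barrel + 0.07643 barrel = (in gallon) 11.87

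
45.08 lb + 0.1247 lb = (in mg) 2.05e+07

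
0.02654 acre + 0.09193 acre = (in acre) 0.1185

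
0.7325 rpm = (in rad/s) 0.07671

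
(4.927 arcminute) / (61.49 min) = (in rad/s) 3.885e-07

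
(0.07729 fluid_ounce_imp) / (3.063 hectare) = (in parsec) 2.324e-27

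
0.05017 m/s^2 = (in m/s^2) 0.05017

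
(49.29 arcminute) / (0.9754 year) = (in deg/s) 2.671e-08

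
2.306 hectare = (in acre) 5.698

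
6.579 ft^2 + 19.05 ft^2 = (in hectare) 0.0002381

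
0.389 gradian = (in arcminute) 21.01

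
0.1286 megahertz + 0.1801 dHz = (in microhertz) 1.286e+11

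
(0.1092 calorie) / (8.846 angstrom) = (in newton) 5.165e+08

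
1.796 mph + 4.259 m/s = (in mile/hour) 11.32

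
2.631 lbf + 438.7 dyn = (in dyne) 1.171e+06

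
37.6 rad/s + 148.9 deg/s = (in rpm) 383.9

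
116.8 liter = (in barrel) 0.7346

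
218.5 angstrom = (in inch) 8.602e-07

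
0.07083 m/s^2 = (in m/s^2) 0.07083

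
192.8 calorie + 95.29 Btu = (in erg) 1.013e+12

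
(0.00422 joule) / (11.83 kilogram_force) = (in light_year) 3.845e-21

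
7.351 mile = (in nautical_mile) 6.388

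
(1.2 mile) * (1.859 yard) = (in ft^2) 3.534e+04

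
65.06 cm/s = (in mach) 0.001911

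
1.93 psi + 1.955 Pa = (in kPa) 13.31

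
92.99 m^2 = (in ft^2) 1001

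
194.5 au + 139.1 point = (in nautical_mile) 1.571e+10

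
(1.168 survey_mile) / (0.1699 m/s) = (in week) 0.01829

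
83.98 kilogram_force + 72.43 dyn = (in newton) 823.6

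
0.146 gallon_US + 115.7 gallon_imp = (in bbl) 3.312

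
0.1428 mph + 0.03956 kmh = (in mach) 0.0002198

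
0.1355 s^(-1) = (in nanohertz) 1.355e+08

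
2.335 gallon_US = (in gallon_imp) 1.944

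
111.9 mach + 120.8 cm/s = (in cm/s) 3.81e+06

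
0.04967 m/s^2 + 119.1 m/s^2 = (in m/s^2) 119.1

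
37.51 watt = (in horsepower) 0.0503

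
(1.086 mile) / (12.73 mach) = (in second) 0.4032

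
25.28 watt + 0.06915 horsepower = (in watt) 76.85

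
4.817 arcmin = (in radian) 0.001401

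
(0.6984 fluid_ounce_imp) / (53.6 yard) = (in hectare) 4.049e-11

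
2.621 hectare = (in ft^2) 2.821e+05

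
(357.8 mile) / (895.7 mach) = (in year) 5.987e-08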